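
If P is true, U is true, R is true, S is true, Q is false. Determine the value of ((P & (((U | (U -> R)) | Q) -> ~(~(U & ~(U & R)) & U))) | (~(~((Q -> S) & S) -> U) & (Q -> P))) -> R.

True

Substituting P=True, U=True, R=True, S=True, Q=False:
U -> R = True -> True = True
U | (U -> R) = True | True = True
(U | (U -> R)) | Q = True | False = True
U & R = True & True = True
~(U & R) = ~True = False
U & ~(U & R) = True & False = False
~(U & ~(U & R)) = ~False = True
~(U & ~(U & R)) & U = True & True = True
~(~(U & ~(U & R)) & U) = ~True = False
((U | (U -> R)) | Q) -> ~(~(U & ~(U & R)) & U) = True -> False = False
P & (((U | (U -> R)) | Q) -> ~(~(U & ~(U & R)) & U)) = True & False = False
Q -> S = False -> True = True
(Q -> S) & S = True & True = True
~((Q -> S) & S) = ~True = False
~((Q -> S) & S) -> U = False -> True = True
~(~((Q -> S) & S) -> U) = ~True = False
Q -> P = False -> True = True
~(~((Q -> S) & S) -> U) & (Q -> P) = False & True = False
(P & (((U | (U -> R)) | Q) -> ~(~(U & ~(U & R)) & U))) | (~(~((Q -> S) & S) -> U) & (Q -> P)) = False | False = False
((P & (((U | (U -> R)) | Q) -> ~(~(U & ~(U & R)) & U))) | (~(~((Q -> S) & S) -> U) & (Q -> P))) -> R = False -> True = True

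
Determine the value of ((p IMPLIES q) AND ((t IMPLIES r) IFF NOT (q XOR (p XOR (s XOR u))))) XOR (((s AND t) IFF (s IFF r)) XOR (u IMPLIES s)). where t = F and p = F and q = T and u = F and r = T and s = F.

F

Substituting t=F, p=F, q=T, u=F, r=T, s=F:
p IMPLIES q = F IMPLIES T = T
t IMPLIES r = F IMPLIES T = T
s XOR u = F XOR F = F
p XOR (s XOR u) = F XOR F = F
q XOR (p XOR (s XOR u)) = T XOR F = T
NOT (q XOR (p XOR (s XOR u))) = NOT T = F
(t IMPLIES r) IFF NOT (q XOR (p XOR (s XOR u))) = T IFF F = F
(p IMPLIES q) AND ((t IMPLIES r) IFF NOT (q XOR (p XOR (s XOR u)))) = T AND F = F
s AND t = F AND F = F
s IFF r = F IFF T = F
(s AND t) IFF (s IFF r) = F IFF F = T
u IMPLIES s = F IMPLIES F = T
((s AND t) IFF (s IFF r)) XOR (u IMPLIES s) = T XOR T = F
((p IMPLIES q) AND ((t IMPLIES r) IFF NOT (q XOR (p XOR (s XOR u))))) XOR (((s AND t) IFF (s IFF r)) XOR (u IMPLIES s)) = F XOR F = F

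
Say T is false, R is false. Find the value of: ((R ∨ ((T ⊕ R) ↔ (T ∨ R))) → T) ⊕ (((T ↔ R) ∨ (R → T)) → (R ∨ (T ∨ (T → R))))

T ⊕ R = False ⊕ False = False
T ∨ R = False ∨ False = False
(T ⊕ R) ↔ (T ∨ R) = False ↔ False = True
R ∨ ((T ⊕ R) ↔ (T ∨ R)) = False ∨ True = True
(R ∨ ((T ⊕ R) ↔ (T ∨ R))) → T = True → False = False
T ↔ R = False ↔ False = True
R → T = False → False = True
(T ↔ R) ∨ (R → T) = True ∨ True = True
T → R = False → False = True
T ∨ (T → R) = False ∨ True = True
R ∨ (T ∨ (T → R)) = False ∨ True = True
((T ↔ R) ∨ (R → T)) → (R ∨ (T ∨ (T → R))) = True → True = True
((R ∨ ((T ⊕ R) ↔ (T ∨ R))) → T) ⊕ (((T ↔ R) ∨ (R → T)) → (R ∨ (T ∨ (T → R)))) = False ⊕ True = True

True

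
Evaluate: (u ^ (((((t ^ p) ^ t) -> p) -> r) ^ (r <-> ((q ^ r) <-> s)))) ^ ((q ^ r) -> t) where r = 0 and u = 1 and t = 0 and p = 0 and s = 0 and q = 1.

Substituting r=0, u=1, t=0, p=0, s=0, q=1:
t ^ p = 0 ^ 0 = 0
(t ^ p) ^ t = 0 ^ 0 = 0
((t ^ p) ^ t) -> p = 0 -> 0 = 1
(((t ^ p) ^ t) -> p) -> r = 1 -> 0 = 0
q ^ r = 1 ^ 0 = 1
(q ^ r) <-> s = 1 <-> 0 = 0
r <-> ((q ^ r) <-> s) = 0 <-> 0 = 1
((((t ^ p) ^ t) -> p) -> r) ^ (r <-> ((q ^ r) <-> s)) = 0 ^ 1 = 1
u ^ (((((t ^ p) ^ t) -> p) -> r) ^ (r <-> ((q ^ r) <-> s))) = 1 ^ 1 = 0
q ^ r = 1 ^ 0 = 1
(q ^ r) -> t = 1 -> 0 = 0
(u ^ (((((t ^ p) ^ t) -> p) -> r) ^ (r <-> ((q ^ r) <-> s)))) ^ ((q ^ r) -> t) = 0 ^ 0 = 0

0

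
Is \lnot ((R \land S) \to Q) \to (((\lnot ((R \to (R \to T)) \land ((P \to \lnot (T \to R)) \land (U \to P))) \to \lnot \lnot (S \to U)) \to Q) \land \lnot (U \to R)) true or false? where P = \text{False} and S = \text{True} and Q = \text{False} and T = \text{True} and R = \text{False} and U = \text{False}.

R \land S = \text{False} \land \text{True} = \text{False}
(R \land S) \to Q = \text{False} \to \text{False} = \text{True}
\lnot ((R \land S) \to Q) = \lnot \text{True} = \text{False}
R \to T = \text{False} \to \text{True} = \text{True}
R \to (R \to T) = \text{False} \to \text{True} = \text{True}
T \to R = \text{True} \to \text{False} = \text{False}
\lnot (T \to R) = \lnot \text{False} = \text{True}
P \to \lnot (T \to R) = \text{False} \to \text{True} = \text{True}
U \to P = \text{False} \to \text{False} = \text{True}
(P \to \lnot (T \to R)) \land (U \to P) = \text{True} \land \text{True} = \text{True}
(R \to (R \to T)) \land ((P \to \lnot (T \to R)) \land (U \to P)) = \text{True} \land \text{True} = \text{True}
\lnot ((R \to (R \to T)) \land ((P \to \lnot (T \to R)) \land (U \to P))) = \lnot \text{True} = \text{False}
S \to U = \text{True} \to \text{False} = \text{False}
\lnot (S \to U) = \lnot \text{False} = \text{True}
\lnot \lnot (S \to U) = \lnot \text{True} = \text{False}
\lnot ((R \to (R \to T)) \land ((P \to \lnot (T \to R)) \land (U \to P))) \to \lnot \lnot (S \to U) = \text{False} \to \text{False} = \text{True}
(\lnot ((R \to (R \to T)) \land ((P \to \lnot (T \to R)) \land (U \to P))) \to \lnot \lnot (S \to U)) \to Q = \text{True} \to \text{False} = \text{False}
U \to R = \text{False} \to \text{False} = \text{True}
\lnot (U \to R) = \lnot \text{True} = \text{False}
((\lnot ((R \to (R \to T)) \land ((P \to \lnot (T \to R)) \land (U \to P))) \to \lnot \lnot (S \to U)) \to Q) \land \lnot (U \to R) = \text{False} \land \text{False} = \text{False}
\lnot ((R \land S) \to Q) \to (((\lnot ((R \to (R \to T)) \land ((P \to \lnot (T \to R)) \land (U \to P))) \to \lnot \lnot (S \to U)) \to Q) \land \lnot (U \to R)) = \text{False} \to \text{False} = \text{True}

\text{True}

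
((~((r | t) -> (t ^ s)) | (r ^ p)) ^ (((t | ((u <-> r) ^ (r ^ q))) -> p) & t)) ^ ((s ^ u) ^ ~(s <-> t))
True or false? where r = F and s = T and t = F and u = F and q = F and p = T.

T

r | t = F | F = F
t ^ s = F ^ T = T
(r | t) -> (t ^ s) = F -> T = T
~((r | t) -> (t ^ s)) = ~T = F
r ^ p = F ^ T = T
~((r | t) -> (t ^ s)) | (r ^ p) = F | T = T
u <-> r = F <-> F = T
r ^ q = F ^ F = F
(u <-> r) ^ (r ^ q) = T ^ F = T
t | ((u <-> r) ^ (r ^ q)) = F | T = T
(t | ((u <-> r) ^ (r ^ q))) -> p = T -> T = T
((t | ((u <-> r) ^ (r ^ q))) -> p) & t = T & F = F
(~((r | t) -> (t ^ s)) | (r ^ p)) ^ (((t | ((u <-> r) ^ (r ^ q))) -> p) & t) = T ^ F = T
s ^ u = T ^ F = T
s <-> t = T <-> F = F
~(s <-> t) = ~F = T
(s ^ u) ^ ~(s <-> t) = T ^ T = F
((~((r | t) -> (t ^ s)) | (r ^ p)) ^ (((t | ((u <-> r) ^ (r ^ q))) -> p) & t)) ^ ((s ^ u) ^ ~(s <-> t)) = T ^ F = T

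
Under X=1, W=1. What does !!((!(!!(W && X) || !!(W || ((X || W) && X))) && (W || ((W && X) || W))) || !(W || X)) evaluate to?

W && X = 1 && 1 = 1
!(W && X) = !1 = 0
!!(W && X) = !0 = 1
X || W = 1 || 1 = 1
(X || W) && X = 1 && 1 = 1
W || ((X || W) && X) = 1 || 1 = 1
!(W || ((X || W) && X)) = !1 = 0
!!(W || ((X || W) && X)) = !0 = 1
!!(W && X) || !!(W || ((X || W) && X)) = 1 || 1 = 1
!(!!(W && X) || !!(W || ((X || W) && X))) = !1 = 0
W && X = 1 && 1 = 1
(W && X) || W = 1 || 1 = 1
W || ((W && X) || W) = 1 || 1 = 1
!(!!(W && X) || !!(W || ((X || W) && X))) && (W || ((W && X) || W)) = 0 && 1 = 0
W || X = 1 || 1 = 1
!(W || X) = !1 = 0
(!(!!(W && X) || !!(W || ((X || W) && X))) && (W || ((W && X) || W))) || !(W || X) = 0 || 0 = 0
!((!(!!(W && X) || !!(W || ((X || W) && X))) && (W || ((W && X) || W))) || !(W || X)) = !0 = 1
!!((!(!!(W && X) || !!(W || ((X || W) && X))) && (W || ((W && X) || W))) || !(W || X)) = !1 = 0

0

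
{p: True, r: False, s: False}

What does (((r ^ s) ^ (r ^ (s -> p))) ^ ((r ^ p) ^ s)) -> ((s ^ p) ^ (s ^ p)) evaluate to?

True

r ^ s = False ^ False = False
s -> p = False -> True = True
r ^ (s -> p) = False ^ True = True
(r ^ s) ^ (r ^ (s -> p)) = False ^ True = True
r ^ p = False ^ True = True
(r ^ p) ^ s = True ^ False = True
((r ^ s) ^ (r ^ (s -> p))) ^ ((r ^ p) ^ s) = True ^ True = False
s ^ p = False ^ True = True
s ^ p = False ^ True = True
(s ^ p) ^ (s ^ p) = True ^ True = False
(((r ^ s) ^ (r ^ (s -> p))) ^ ((r ^ p) ^ s)) -> ((s ^ p) ^ (s ^ p)) = False -> False = True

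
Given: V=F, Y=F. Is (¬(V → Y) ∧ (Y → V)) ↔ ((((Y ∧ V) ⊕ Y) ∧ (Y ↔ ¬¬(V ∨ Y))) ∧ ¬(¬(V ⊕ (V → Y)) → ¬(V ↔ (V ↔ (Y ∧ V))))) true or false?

T

Substituting V=F, Y=F:
V → Y = F → F = T
¬(V → Y) = ¬T = F
Y → V = F → F = T
¬(V → Y) ∧ (Y → V) = F ∧ T = F
Y ∧ V = F ∧ F = F
(Y ∧ V) ⊕ Y = F ⊕ F = F
V ∨ Y = F ∨ F = F
¬(V ∨ Y) = ¬F = T
¬¬(V ∨ Y) = ¬T = F
Y ↔ ¬¬(V ∨ Y) = F ↔ F = T
((Y ∧ V) ⊕ Y) ∧ (Y ↔ ¬¬(V ∨ Y)) = F ∧ T = F
V → Y = F → F = T
V ⊕ (V → Y) = F ⊕ T = T
¬(V ⊕ (V → Y)) = ¬T = F
Y ∧ V = F ∧ F = F
V ↔ (Y ∧ V) = F ↔ F = T
V ↔ (V ↔ (Y ∧ V)) = F ↔ T = F
¬(V ↔ (V ↔ (Y ∧ V))) = ¬F = T
¬(V ⊕ (V → Y)) → ¬(V ↔ (V ↔ (Y ∧ V))) = F → T = T
¬(¬(V ⊕ (V → Y)) → ¬(V ↔ (V ↔ (Y ∧ V)))) = ¬T = F
(((Y ∧ V) ⊕ Y) ∧ (Y ↔ ¬¬(V ∨ Y))) ∧ ¬(¬(V ⊕ (V → Y)) → ¬(V ↔ (V ↔ (Y ∧ V)))) = F ∧ F = F
(¬(V → Y) ∧ (Y → V)) ↔ ((((Y ∧ V) ⊕ Y) ∧ (Y ↔ ¬¬(V ∨ Y))) ∧ ¬(¬(V ⊕ (V → Y)) → ¬(V ↔ (V ↔ (Y ∧ V))))) = F ↔ F = T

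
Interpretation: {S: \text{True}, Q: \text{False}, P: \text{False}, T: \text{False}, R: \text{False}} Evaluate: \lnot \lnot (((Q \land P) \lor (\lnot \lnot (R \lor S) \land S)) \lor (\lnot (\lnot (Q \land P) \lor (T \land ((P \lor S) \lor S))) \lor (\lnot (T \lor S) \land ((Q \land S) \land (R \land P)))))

Q \land P = \text{False} \land \text{False} = \text{False}
R \lor S = \text{False} \lor \text{True} = \text{True}
\lnot (R \lor S) = \lnot \text{True} = \text{False}
\lnot \lnot (R \lor S) = \lnot \text{False} = \text{True}
\lnot \lnot (R \lor S) \land S = \text{True} \land \text{True} = \text{True}
(Q \land P) \lor (\lnot \lnot (R \lor S) \land S) = \text{False} \lor \text{True} = \text{True}
Q \land P = \text{False} \land \text{False} = \text{False}
\lnot (Q \land P) = \lnot \text{False} = \text{True}
P \lor S = \text{False} \lor \text{True} = \text{True}
(P \lor S) \lor S = \text{True} \lor \text{True} = \text{True}
T \land ((P \lor S) \lor S) = \text{False} \land \text{True} = \text{False}
\lnot (Q \land P) \lor (T \land ((P \lor S) \lor S)) = \text{True} \lor \text{False} = \text{True}
\lnot (\lnot (Q \land P) \lor (T \land ((P \lor S) \lor S))) = \lnot \text{True} = \text{False}
T \lor S = \text{False} \lor \text{True} = \text{True}
\lnot (T \lor S) = \lnot \text{True} = \text{False}
Q \land S = \text{False} \land \text{True} = \text{False}
R \land P = \text{False} \land \text{False} = \text{False}
(Q \land S) \land (R \land P) = \text{False} \land \text{False} = \text{False}
\lnot (T \lor S) \land ((Q \land S) \land (R \land P)) = \text{False} \land \text{False} = \text{False}
\lnot (\lnot (Q \land P) \lor (T \land ((P \lor S) \lor S))) \lor (\lnot (T \lor S) \land ((Q \land S) \land (R \land P))) = \text{False} \lor \text{False} = \text{False}
((Q \land P) \lor (\lnot \lnot (R \lor S) \land S)) \lor (\lnot (\lnot (Q \land P) \lor (T \land ((P \lor S) \lor S))) \lor (\lnot (T \lor S) \land ((Q \land S) \land (R \land P)))) = \text{True} \lor \text{False} = \text{True}
\lnot (((Q \land P) \lor (\lnot \lnot (R \lor S) \land S)) \lor (\lnot (\lnot (Q \land P) \lor (T \land ((P \lor S) \lor S))) \lor (\lnot (T \lor S) \land ((Q \land S) \land (R \land P))))) = \lnot \text{True} = \text{False}
\lnot \lnot (((Q \land P) \lor (\lnot \lnot (R \lor S) \land S)) \lor (\lnot (\lnot (Q \land P) \lor (T \land ((P \lor S) \lor S))) \lor (\lnot (T \lor S) \land ((Q \land S) \land (R \land P))))) = \lnot \text{False} = \text{True}

\text{True}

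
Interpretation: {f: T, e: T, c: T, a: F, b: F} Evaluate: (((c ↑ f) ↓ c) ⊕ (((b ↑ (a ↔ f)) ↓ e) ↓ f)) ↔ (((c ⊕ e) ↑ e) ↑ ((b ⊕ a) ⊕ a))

c ↑ f = T ↑ T = F
(c ↑ f) ↓ c = F ↓ T = F
a ↔ f = F ↔ T = F
b ↑ (a ↔ f) = F ↑ F = T
(b ↑ (a ↔ f)) ↓ e = T ↓ T = F
((b ↑ (a ↔ f)) ↓ e) ↓ f = F ↓ T = F
((c ↑ f) ↓ c) ⊕ (((b ↑ (a ↔ f)) ↓ e) ↓ f) = F ⊕ F = F
c ⊕ e = T ⊕ T = F
(c ⊕ e) ↑ e = F ↑ T = T
b ⊕ a = F ⊕ F = F
(b ⊕ a) ⊕ a = F ⊕ F = F
((c ⊕ e) ↑ e) ↑ ((b ⊕ a) ⊕ a) = T ↑ F = T
(((c ↑ f) ↓ c) ⊕ (((b ↑ (a ↔ f)) ↓ e) ↓ f)) ↔ (((c ⊕ e) ↑ e) ↑ ((b ⊕ a) ⊕ a)) = F ↔ T = F

F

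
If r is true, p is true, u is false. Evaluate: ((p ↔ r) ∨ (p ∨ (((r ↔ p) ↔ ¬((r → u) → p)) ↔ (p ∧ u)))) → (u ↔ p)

False

p ↔ r = True ↔ True = True
r ↔ p = True ↔ True = True
r → u = True → False = False
(r → u) → p = False → True = True
¬((r → u) → p) = ¬True = False
(r ↔ p) ↔ ¬((r → u) → p) = True ↔ False = False
p ∧ u = True ∧ False = False
((r ↔ p) ↔ ¬((r → u) → p)) ↔ (p ∧ u) = False ↔ False = True
p ∨ (((r ↔ p) ↔ ¬((r → u) → p)) ↔ (p ∧ u)) = True ∨ True = True
(p ↔ r) ∨ (p ∨ (((r ↔ p) ↔ ¬((r → u) → p)) ↔ (p ∧ u))) = True ∨ True = True
u ↔ p = False ↔ True = False
((p ↔ r) ∨ (p ∨ (((r ↔ p) ↔ ¬((r → u) → p)) ↔ (p ∧ u)))) → (u ↔ p) = True → False = False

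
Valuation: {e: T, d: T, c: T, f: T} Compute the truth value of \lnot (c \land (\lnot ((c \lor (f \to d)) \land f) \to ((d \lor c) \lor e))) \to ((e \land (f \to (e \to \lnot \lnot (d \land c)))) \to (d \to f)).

T

Substituting e=T, d=T, c=T, f=T:
f \to d = T \to T = T
c \lor (f \to d) = T \lor T = T
(c \lor (f \to d)) \land f = T \land T = T
\lnot ((c \lor (f \to d)) \land f) = \lnot T = F
d \lor c = T \lor T = T
(d \lor c) \lor e = T \lor T = T
\lnot ((c \lor (f \to d)) \land f) \to ((d \lor c) \lor e) = F \to T = T
c \land (\lnot ((c \lor (f \to d)) \land f) \to ((d \lor c) \lor e)) = T \land T = T
\lnot (c \land (\lnot ((c \lor (f \to d)) \land f) \to ((d \lor c) \lor e))) = \lnot T = F
d \land c = T \land T = T
\lnot (d \land c) = \lnot T = F
\lnot \lnot (d \land c) = \lnot F = T
e \to \lnot \lnot (d \land c) = T \to T = T
f \to (e \to \lnot \lnot (d \land c)) = T \to T = T
e \land (f \to (e \to \lnot \lnot (d \land c))) = T \land T = T
d \to f = T \to T = T
(e \land (f \to (e \to \lnot \lnot (d \land c)))) \to (d \to f) = T \to T = T
\lnot (c \land (\lnot ((c \lor (f \to d)) \land f) \to ((d \lor c) \lor e))) \to ((e \land (f \to (e \to \lnot \lnot (d \land c)))) \to (d \to f)) = F \to T = T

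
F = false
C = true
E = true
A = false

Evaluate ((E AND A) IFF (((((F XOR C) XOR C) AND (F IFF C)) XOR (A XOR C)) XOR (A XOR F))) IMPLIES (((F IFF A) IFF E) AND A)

E AND A = true AND false = false
F XOR C = false XOR true = true
(F XOR C) XOR C = true XOR true = false
F IFF C = false IFF true = false
((F XOR C) XOR C) AND (F IFF C) = false AND false = false
A XOR C = false XOR true = true
(((F XOR C) XOR C) AND (F IFF C)) XOR (A XOR C) = false XOR true = true
A XOR F = false XOR false = false
((((F XOR C) XOR C) AND (F IFF C)) XOR (A XOR C)) XOR (A XOR F) = true XOR false = true
(E AND A) IFF (((((F XOR C) XOR C) AND (F IFF C)) XOR (A XOR C)) XOR (A XOR F)) = false IFF true = false
F IFF A = false IFF false = true
(F IFF A) IFF E = true IFF true = true
((F IFF A) IFF E) AND A = true AND false = false
((E AND A) IFF (((((F XOR C) XOR C) AND (F IFF C)) XOR (A XOR C)) XOR (A XOR F))) IMPLIES (((F IFF A) IFF E) AND A) = false IMPLIES false = true

true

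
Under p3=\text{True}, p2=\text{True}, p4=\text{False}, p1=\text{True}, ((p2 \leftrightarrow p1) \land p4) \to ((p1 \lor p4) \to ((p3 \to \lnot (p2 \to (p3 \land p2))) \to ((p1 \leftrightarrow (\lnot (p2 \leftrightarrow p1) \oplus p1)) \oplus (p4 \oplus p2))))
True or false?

\text{True}

p2 \leftrightarrow p1 = \text{True} \leftrightarrow \text{True} = \text{True}
(p2 \leftrightarrow p1) \land p4 = \text{True} \land \text{False} = \text{False}
p1 \lor p4 = \text{True} \lor \text{False} = \text{True}
p3 \land p2 = \text{True} \land \text{True} = \text{True}
p2 \to (p3 \land p2) = \text{True} \to \text{True} = \text{True}
\lnot (p2 \to (p3 \land p2)) = \lnot \text{True} = \text{False}
p3 \to \lnot (p2 \to (p3 \land p2)) = \text{True} \to \text{False} = \text{False}
p2 \leftrightarrow p1 = \text{True} \leftrightarrow \text{True} = \text{True}
\lnot (p2 \leftrightarrow p1) = \lnot \text{True} = \text{False}
\lnot (p2 \leftrightarrow p1) \oplus p1 = \text{False} \oplus \text{True} = \text{True}
p1 \leftrightarrow (\lnot (p2 \leftrightarrow p1) \oplus p1) = \text{True} \leftrightarrow \text{True} = \text{True}
p4 \oplus p2 = \text{False} \oplus \text{True} = \text{True}
(p1 \leftrightarrow (\lnot (p2 \leftrightarrow p1) \oplus p1)) \oplus (p4 \oplus p2) = \text{True} \oplus \text{True} = \text{False}
(p3 \to \lnot (p2 \to (p3 \land p2))) \to ((p1 \leftrightarrow (\lnot (p2 \leftrightarrow p1) \oplus p1)) \oplus (p4 \oplus p2)) = \text{False} \to \text{False} = \text{True}
(p1 \lor p4) \to ((p3 \to \lnot (p2 \to (p3 \land p2))) \to ((p1 \leftrightarrow (\lnot (p2 \leftrightarrow p1) \oplus p1)) \oplus (p4 \oplus p2))) = \text{True} \to \text{True} = \text{True}
((p2 \leftrightarrow p1) \land p4) \to ((p1 \lor p4) \to ((p3 \to \lnot (p2 \to (p3 \land p2))) \to ((p1 \leftrightarrow (\lnot (p2 \leftrightarrow p1) \oplus p1)) \oplus (p4 \oplus p2)))) = \text{False} \to \text{True} = \text{True}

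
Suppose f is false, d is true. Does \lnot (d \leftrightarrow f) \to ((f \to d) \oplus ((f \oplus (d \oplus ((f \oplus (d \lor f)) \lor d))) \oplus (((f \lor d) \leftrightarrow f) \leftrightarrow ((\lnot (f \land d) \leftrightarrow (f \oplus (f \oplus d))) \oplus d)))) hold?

\text{False}

d \leftrightarrow f = \text{True} \leftrightarrow \text{False} = \text{False}
\lnot (d \leftrightarrow f) = \lnot \text{False} = \text{True}
f \to d = \text{False} \to \text{True} = \text{True}
d \lor f = \text{True} \lor \text{False} = \text{True}
f \oplus (d \lor f) = \text{False} \oplus \text{True} = \text{True}
(f \oplus (d \lor f)) \lor d = \text{True} \lor \text{True} = \text{True}
d \oplus ((f \oplus (d \lor f)) \lor d) = \text{True} \oplus \text{True} = \text{False}
f \oplus (d \oplus ((f \oplus (d \lor f)) \lor d)) = \text{False} \oplus \text{False} = \text{False}
f \lor d = \text{False} \lor \text{True} = \text{True}
(f \lor d) \leftrightarrow f = \text{True} \leftrightarrow \text{False} = \text{False}
f \land d = \text{False} \land \text{True} = \text{False}
\lnot (f \land d) = \lnot \text{False} = \text{True}
f \oplus d = \text{False} \oplus \text{True} = \text{True}
f \oplus (f \oplus d) = \text{False} \oplus \text{True} = \text{True}
\lnot (f \land d) \leftrightarrow (f \oplus (f \oplus d)) = \text{True} \leftrightarrow \text{True} = \text{True}
(\lnot (f \land d) \leftrightarrow (f \oplus (f \oplus d))) \oplus d = \text{True} \oplus \text{True} = \text{False}
((f \lor d) \leftrightarrow f) \leftrightarrow ((\lnot (f \land d) \leftrightarrow (f \oplus (f \oplus d))) \oplus d) = \text{False} \leftrightarrow \text{False} = \text{True}
(f \oplus (d \oplus ((f \oplus (d \lor f)) \lor d))) \oplus (((f \lor d) \leftrightarrow f) \leftrightarrow ((\lnot (f \land d) \leftrightarrow (f \oplus (f \oplus d))) \oplus d)) = \text{False} \oplus \text{True} = \text{True}
(f \to d) \oplus ((f \oplus (d \oplus ((f \oplus (d \lor f)) \lor d))) \oplus (((f \lor d) \leftrightarrow f) \leftrightarrow ((\lnot (f \land d) \leftrightarrow (f \oplus (f \oplus d))) \oplus d))) = \text{True} \oplus \text{True} = \text{False}
\lnot (d \leftrightarrow f) \to ((f \to d) \oplus ((f \oplus (d \oplus ((f \oplus (d \lor f)) \lor d))) \oplus (((f \lor d) \leftrightarrow f) \leftrightarrow ((\lnot (f \land d) \leftrightarrow (f \oplus (f \oplus d))) \oplus d)))) = \text{True} \to \text{False} = \text{False}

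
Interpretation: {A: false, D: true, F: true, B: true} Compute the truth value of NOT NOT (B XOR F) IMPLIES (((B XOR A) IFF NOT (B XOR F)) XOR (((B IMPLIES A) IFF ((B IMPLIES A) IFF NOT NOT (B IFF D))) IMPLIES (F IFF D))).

true

B XOR F = true XOR true = false
NOT (B XOR F) = NOT false = true
NOT NOT (B XOR F) = NOT true = false
B XOR A = true XOR false = true
B XOR F = true XOR true = false
NOT (B XOR F) = NOT false = true
(B XOR A) IFF NOT (B XOR F) = true IFF true = true
B IMPLIES A = true IMPLIES false = false
B IMPLIES A = true IMPLIES false = false
B IFF D = true IFF true = true
NOT (B IFF D) = NOT true = false
NOT NOT (B IFF D) = NOT false = true
(B IMPLIES A) IFF NOT NOT (B IFF D) = false IFF true = false
(B IMPLIES A) IFF ((B IMPLIES A) IFF NOT NOT (B IFF D)) = false IFF false = true
F IFF D = true IFF true = true
((B IMPLIES A) IFF ((B IMPLIES A) IFF NOT NOT (B IFF D))) IMPLIES (F IFF D) = true IMPLIES true = true
((B XOR A) IFF NOT (B XOR F)) XOR (((B IMPLIES A) IFF ((B IMPLIES A) IFF NOT NOT (B IFF D))) IMPLIES (F IFF D)) = true XOR true = false
NOT NOT (B XOR F) IMPLIES (((B XOR A) IFF NOT (B XOR F)) XOR (((B IMPLIES A) IFF ((B IMPLIES A) IFF NOT NOT (B IFF D))) IMPLIES (F IFF D))) = false IMPLIES false = true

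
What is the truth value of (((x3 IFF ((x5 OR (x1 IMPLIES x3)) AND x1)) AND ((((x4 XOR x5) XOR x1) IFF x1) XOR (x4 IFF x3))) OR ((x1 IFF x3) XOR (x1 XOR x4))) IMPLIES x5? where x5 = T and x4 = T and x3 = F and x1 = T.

x1 IMPLIES x3 = T IMPLIES F = F
x5 OR (x1 IMPLIES x3) = T OR F = T
(x5 OR (x1 IMPLIES x3)) AND x1 = T AND T = T
x3 IFF ((x5 OR (x1 IMPLIES x3)) AND x1) = F IFF T = F
x4 XOR x5 = T XOR T = F
(x4 XOR x5) XOR x1 = F XOR T = T
((x4 XOR x5) XOR x1) IFF x1 = T IFF T = T
x4 IFF x3 = T IFF F = F
(((x4 XOR x5) XOR x1) IFF x1) XOR (x4 IFF x3) = T XOR F = T
(x3 IFF ((x5 OR (x1 IMPLIES x3)) AND x1)) AND ((((x4 XOR x5) XOR x1) IFF x1) XOR (x4 IFF x3)) = F AND T = F
x1 IFF x3 = T IFF F = F
x1 XOR x4 = T XOR T = F
(x1 IFF x3) XOR (x1 XOR x4) = F XOR F = F
((x3 IFF ((x5 OR (x1 IMPLIES x3)) AND x1)) AND ((((x4 XOR x5) XOR x1) IFF x1) XOR (x4 IFF x3))) OR ((x1 IFF x3) XOR (x1 XOR x4)) = F OR F = F
(((x3 IFF ((x5 OR (x1 IMPLIES x3)) AND x1)) AND ((((x4 XOR x5) XOR x1) IFF x1) XOR (x4 IFF x3))) OR ((x1 IFF x3) XOR (x1 XOR x4))) IMPLIES x5 = F IMPLIES T = T

T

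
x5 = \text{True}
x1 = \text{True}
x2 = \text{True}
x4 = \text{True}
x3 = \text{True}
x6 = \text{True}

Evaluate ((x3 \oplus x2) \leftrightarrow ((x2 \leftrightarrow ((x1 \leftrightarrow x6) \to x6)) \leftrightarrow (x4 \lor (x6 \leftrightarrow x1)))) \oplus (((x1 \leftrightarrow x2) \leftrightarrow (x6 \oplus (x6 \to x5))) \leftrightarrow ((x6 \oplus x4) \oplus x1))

x3 \oplus x2 = \text{True} \oplus \text{True} = \text{False}
x1 \leftrightarrow x6 = \text{True} \leftrightarrow \text{True} = \text{True}
(x1 \leftrightarrow x6) \to x6 = \text{True} \to \text{True} = \text{True}
x2 \leftrightarrow ((x1 \leftrightarrow x6) \to x6) = \text{True} \leftrightarrow \text{True} = \text{True}
x6 \leftrightarrow x1 = \text{True} \leftrightarrow \text{True} = \text{True}
x4 \lor (x6 \leftrightarrow x1) = \text{True} \lor \text{True} = \text{True}
(x2 \leftrightarrow ((x1 \leftrightarrow x6) \to x6)) \leftrightarrow (x4 \lor (x6 \leftrightarrow x1)) = \text{True} \leftrightarrow \text{True} = \text{True}
(x3 \oplus x2) \leftrightarrow ((x2 \leftrightarrow ((x1 \leftrightarrow x6) \to x6)) \leftrightarrow (x4 \lor (x6 \leftrightarrow x1))) = \text{False} \leftrightarrow \text{True} = \text{False}
x1 \leftrightarrow x2 = \text{True} \leftrightarrow \text{True} = \text{True}
x6 \to x5 = \text{True} \to \text{True} = \text{True}
x6 \oplus (x6 \to x5) = \text{True} \oplus \text{True} = \text{False}
(x1 \leftrightarrow x2) \leftrightarrow (x6 \oplus (x6 \to x5)) = \text{True} \leftrightarrow \text{False} = \text{False}
x6 \oplus x4 = \text{True} \oplus \text{True} = \text{False}
(x6 \oplus x4) \oplus x1 = \text{False} \oplus \text{True} = \text{True}
((x1 \leftrightarrow x2) \leftrightarrow (x6 \oplus (x6 \to x5))) \leftrightarrow ((x6 \oplus x4) \oplus x1) = \text{False} \leftrightarrow \text{True} = \text{False}
((x3 \oplus x2) \leftrightarrow ((x2 \leftrightarrow ((x1 \leftrightarrow x6) \to x6)) \leftrightarrow (x4 \lor (x6 \leftrightarrow x1)))) \oplus (((x1 \leftrightarrow x2) \leftrightarrow (x6 \oplus (x6 \to x5))) \leftrightarrow ((x6 \oplus x4) \oplus x1)) = \text{False} \oplus \text{False} = \text{False}

\text{False}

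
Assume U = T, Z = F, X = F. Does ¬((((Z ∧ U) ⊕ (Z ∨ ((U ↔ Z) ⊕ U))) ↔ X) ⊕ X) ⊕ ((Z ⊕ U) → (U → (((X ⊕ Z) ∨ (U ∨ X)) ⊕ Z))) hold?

Z ∧ U = F ∧ T = F
U ↔ Z = T ↔ F = F
(U ↔ Z) ⊕ U = F ⊕ T = T
Z ∨ ((U ↔ Z) ⊕ U) = F ∨ T = T
(Z ∧ U) ⊕ (Z ∨ ((U ↔ Z) ⊕ U)) = F ⊕ T = T
((Z ∧ U) ⊕ (Z ∨ ((U ↔ Z) ⊕ U))) ↔ X = T ↔ F = F
(((Z ∧ U) ⊕ (Z ∨ ((U ↔ Z) ⊕ U))) ↔ X) ⊕ X = F ⊕ F = F
¬((((Z ∧ U) ⊕ (Z ∨ ((U ↔ Z) ⊕ U))) ↔ X) ⊕ X) = ¬F = T
Z ⊕ U = F ⊕ T = T
X ⊕ Z = F ⊕ F = F
U ∨ X = T ∨ F = T
(X ⊕ Z) ∨ (U ∨ X) = F ∨ T = T
((X ⊕ Z) ∨ (U ∨ X)) ⊕ Z = T ⊕ F = T
U → (((X ⊕ Z) ∨ (U ∨ X)) ⊕ Z) = T → T = T
(Z ⊕ U) → (U → (((X ⊕ Z) ∨ (U ∨ X)) ⊕ Z)) = T → T = T
¬((((Z ∧ U) ⊕ (Z ∨ ((U ↔ Z) ⊕ U))) ↔ X) ⊕ X) ⊕ ((Z ⊕ U) → (U → (((X ⊕ Z) ∨ (U ∨ X)) ⊕ Z))) = T ⊕ T = F

F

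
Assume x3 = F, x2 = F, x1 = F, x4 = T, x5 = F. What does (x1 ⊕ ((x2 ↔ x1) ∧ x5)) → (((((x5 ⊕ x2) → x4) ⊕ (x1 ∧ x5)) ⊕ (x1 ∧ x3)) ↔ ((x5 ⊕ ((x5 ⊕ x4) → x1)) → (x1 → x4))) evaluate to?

x2 ↔ x1 = F ↔ F = T
(x2 ↔ x1) ∧ x5 = T ∧ F = F
x1 ⊕ ((x2 ↔ x1) ∧ x5) = F ⊕ F = F
x5 ⊕ x2 = F ⊕ F = F
(x5 ⊕ x2) → x4 = F → T = T
x1 ∧ x5 = F ∧ F = F
((x5 ⊕ x2) → x4) ⊕ (x1 ∧ x5) = T ⊕ F = T
x1 ∧ x3 = F ∧ F = F
(((x5 ⊕ x2) → x4) ⊕ (x1 ∧ x5)) ⊕ (x1 ∧ x3) = T ⊕ F = T
x5 ⊕ x4 = F ⊕ T = T
(x5 ⊕ x4) → x1 = T → F = F
x5 ⊕ ((x5 ⊕ x4) → x1) = F ⊕ F = F
x1 → x4 = F → T = T
(x5 ⊕ ((x5 ⊕ x4) → x1)) → (x1 → x4) = F → T = T
((((x5 ⊕ x2) → x4) ⊕ (x1 ∧ x5)) ⊕ (x1 ∧ x3)) ↔ ((x5 ⊕ ((x5 ⊕ x4) → x1)) → (x1 → x4)) = T ↔ T = T
(x1 ⊕ ((x2 ↔ x1) ∧ x5)) → (((((x5 ⊕ x2) → x4) ⊕ (x1 ∧ x5)) ⊕ (x1 ∧ x3)) ↔ ((x5 ⊕ ((x5 ⊕ x4) → x1)) → (x1 → x4))) = F → T = T

T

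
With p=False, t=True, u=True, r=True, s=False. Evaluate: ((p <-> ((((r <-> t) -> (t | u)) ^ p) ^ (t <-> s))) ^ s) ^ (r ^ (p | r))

False

Substituting p=False, t=True, u=True, r=True, s=False:
r <-> t = True <-> True = True
t | u = True | True = True
(r <-> t) -> (t | u) = True -> True = True
((r <-> t) -> (t | u)) ^ p = True ^ False = True
t <-> s = True <-> False = False
(((r <-> t) -> (t | u)) ^ p) ^ (t <-> s) = True ^ False = True
p <-> ((((r <-> t) -> (t | u)) ^ p) ^ (t <-> s)) = False <-> True = False
(p <-> ((((r <-> t) -> (t | u)) ^ p) ^ (t <-> s))) ^ s = False ^ False = False
p | r = False | True = True
r ^ (p | r) = True ^ True = False
((p <-> ((((r <-> t) -> (t | u)) ^ p) ^ (t <-> s))) ^ s) ^ (r ^ (p | r)) = False ^ False = False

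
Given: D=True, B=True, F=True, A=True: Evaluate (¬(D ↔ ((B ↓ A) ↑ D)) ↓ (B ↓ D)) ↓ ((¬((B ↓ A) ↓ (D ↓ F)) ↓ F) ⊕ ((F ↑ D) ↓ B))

Substituting D=True, B=True, F=True, A=True:
B ↓ A = True ↓ True = False
(B ↓ A) ↑ D = False ↑ True = True
D ↔ ((B ↓ A) ↑ D) = True ↔ True = True
¬(D ↔ ((B ↓ A) ↑ D)) = ¬True = False
B ↓ D = True ↓ True = False
¬(D ↔ ((B ↓ A) ↑ D)) ↓ (B ↓ D) = False ↓ False = True
B ↓ A = True ↓ True = False
D ↓ F = True ↓ True = False
(B ↓ A) ↓ (D ↓ F) = False ↓ False = True
¬((B ↓ A) ↓ (D ↓ F)) = ¬True = False
¬((B ↓ A) ↓ (D ↓ F)) ↓ F = False ↓ True = False
F ↑ D = True ↑ True = False
(F ↑ D) ↓ B = False ↓ True = False
(¬((B ↓ A) ↓ (D ↓ F)) ↓ F) ⊕ ((F ↑ D) ↓ B) = False ⊕ False = False
(¬(D ↔ ((B ↓ A) ↑ D)) ↓ (B ↓ D)) ↓ ((¬((B ↓ A) ↓ (D ↓ F)) ↓ F) ⊕ ((F ↑ D) ↓ B)) = True ↓ False = False

False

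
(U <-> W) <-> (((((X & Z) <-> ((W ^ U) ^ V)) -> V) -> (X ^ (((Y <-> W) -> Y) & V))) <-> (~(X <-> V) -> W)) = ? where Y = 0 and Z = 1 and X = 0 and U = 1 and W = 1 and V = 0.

U <-> W = 1 <-> 1 = 1
X & Z = 0 & 1 = 0
W ^ U = 1 ^ 1 = 0
(W ^ U) ^ V = 0 ^ 0 = 0
(X & Z) <-> ((W ^ U) ^ V) = 0 <-> 0 = 1
((X & Z) <-> ((W ^ U) ^ V)) -> V = 1 -> 0 = 0
Y <-> W = 0 <-> 1 = 0
(Y <-> W) -> Y = 0 -> 0 = 1
((Y <-> W) -> Y) & V = 1 & 0 = 0
X ^ (((Y <-> W) -> Y) & V) = 0 ^ 0 = 0
(((X & Z) <-> ((W ^ U) ^ V)) -> V) -> (X ^ (((Y <-> W) -> Y) & V)) = 0 -> 0 = 1
X <-> V = 0 <-> 0 = 1
~(X <-> V) = ~1 = 0
~(X <-> V) -> W = 0 -> 1 = 1
((((X & Z) <-> ((W ^ U) ^ V)) -> V) -> (X ^ (((Y <-> W) -> Y) & V))) <-> (~(X <-> V) -> W) = 1 <-> 1 = 1
(U <-> W) <-> (((((X & Z) <-> ((W ^ U) ^ V)) -> V) -> (X ^ (((Y <-> W) -> Y) & V))) <-> (~(X <-> V) -> W)) = 1 <-> 1 = 1

1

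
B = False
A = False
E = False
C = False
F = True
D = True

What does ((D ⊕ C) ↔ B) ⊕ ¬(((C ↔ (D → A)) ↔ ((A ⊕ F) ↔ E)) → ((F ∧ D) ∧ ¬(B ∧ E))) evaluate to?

False

D ⊕ C = True ⊕ False = True
(D ⊕ C) ↔ B = True ↔ False = False
D → A = True → False = False
C ↔ (D → A) = False ↔ False = True
A ⊕ F = False ⊕ True = True
(A ⊕ F) ↔ E = True ↔ False = False
(C ↔ (D → A)) ↔ ((A ⊕ F) ↔ E) = True ↔ False = False
F ∧ D = True ∧ True = True
B ∧ E = False ∧ False = False
¬(B ∧ E) = ¬False = True
(F ∧ D) ∧ ¬(B ∧ E) = True ∧ True = True
((C ↔ (D → A)) ↔ ((A ⊕ F) ↔ E)) → ((F ∧ D) ∧ ¬(B ∧ E)) = False → True = True
¬(((C ↔ (D → A)) ↔ ((A ⊕ F) ↔ E)) → ((F ∧ D) ∧ ¬(B ∧ E))) = ¬True = False
((D ⊕ C) ↔ B) ⊕ ¬(((C ↔ (D → A)) ↔ ((A ⊕ F) ↔ E)) → ((F ∧ D) ∧ ¬(B ∧ E))) = False ⊕ False = False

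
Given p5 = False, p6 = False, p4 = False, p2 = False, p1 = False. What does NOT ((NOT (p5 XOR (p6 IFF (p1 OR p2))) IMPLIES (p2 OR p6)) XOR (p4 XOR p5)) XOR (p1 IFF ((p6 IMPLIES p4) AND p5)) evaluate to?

p1 OR p2 = False OR False = False
p6 IFF (p1 OR p2) = False IFF False = True
p5 XOR (p6 IFF (p1 OR p2)) = False XOR True = True
NOT (p5 XOR (p6 IFF (p1 OR p2))) = NOT True = False
p2 OR p6 = False OR False = False
NOT (p5 XOR (p6 IFF (p1 OR p2))) IMPLIES (p2 OR p6) = False IMPLIES False = True
p4 XOR p5 = False XOR False = False
(NOT (p5 XOR (p6 IFF (p1 OR p2))) IMPLIES (p2 OR p6)) XOR (p4 XOR p5) = True XOR False = True
NOT ((NOT (p5 XOR (p6 IFF (p1 OR p2))) IMPLIES (p2 OR p6)) XOR (p4 XOR p5)) = NOT True = False
p6 IMPLIES p4 = False IMPLIES False = True
(p6 IMPLIES p4) AND p5 = True AND False = False
p1 IFF ((p6 IMPLIES p4) AND p5) = False IFF False = True
NOT ((NOT (p5 XOR (p6 IFF (p1 OR p2))) IMPLIES (p2 OR p6)) XOR (p4 XOR p5)) XOR (p1 IFF ((p6 IMPLIES p4) AND p5)) = False XOR True = True

True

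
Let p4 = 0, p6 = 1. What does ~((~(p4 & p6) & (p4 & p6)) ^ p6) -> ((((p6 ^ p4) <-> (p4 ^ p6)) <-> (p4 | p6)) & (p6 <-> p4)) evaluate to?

p4 & p6 = 0 & 1 = 0
~(p4 & p6) = ~0 = 1
p4 & p6 = 0 & 1 = 0
~(p4 & p6) & (p4 & p6) = 1 & 0 = 0
(~(p4 & p6) & (p4 & p6)) ^ p6 = 0 ^ 1 = 1
~((~(p4 & p6) & (p4 & p6)) ^ p6) = ~1 = 0
p6 ^ p4 = 1 ^ 0 = 1
p4 ^ p6 = 0 ^ 1 = 1
(p6 ^ p4) <-> (p4 ^ p6) = 1 <-> 1 = 1
p4 | p6 = 0 | 1 = 1
((p6 ^ p4) <-> (p4 ^ p6)) <-> (p4 | p6) = 1 <-> 1 = 1
p6 <-> p4 = 1 <-> 0 = 0
(((p6 ^ p4) <-> (p4 ^ p6)) <-> (p4 | p6)) & (p6 <-> p4) = 1 & 0 = 0
~((~(p4 & p6) & (p4 & p6)) ^ p6) -> ((((p6 ^ p4) <-> (p4 ^ p6)) <-> (p4 | p6)) & (p6 <-> p4)) = 0 -> 0 = 1

1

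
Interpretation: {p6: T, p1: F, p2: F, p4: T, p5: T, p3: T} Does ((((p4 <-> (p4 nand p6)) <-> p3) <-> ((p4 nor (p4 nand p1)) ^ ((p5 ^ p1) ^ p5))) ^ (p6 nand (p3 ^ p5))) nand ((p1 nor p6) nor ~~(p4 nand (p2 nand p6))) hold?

p4 nand p6 = T nand T = F
p4 <-> (p4 nand p6) = T <-> F = F
(p4 <-> (p4 nand p6)) <-> p3 = F <-> T = F
p4 nand p1 = T nand F = T
p4 nor (p4 nand p1) = T nor T = F
p5 ^ p1 = T ^ F = T
(p5 ^ p1) ^ p5 = T ^ T = F
(p4 nor (p4 nand p1)) ^ ((p5 ^ p1) ^ p5) = F ^ F = F
((p4 <-> (p4 nand p6)) <-> p3) <-> ((p4 nor (p4 nand p1)) ^ ((p5 ^ p1) ^ p5)) = F <-> F = T
p3 ^ p5 = T ^ T = F
p6 nand (p3 ^ p5) = T nand F = T
(((p4 <-> (p4 nand p6)) <-> p3) <-> ((p4 nor (p4 nand p1)) ^ ((p5 ^ p1) ^ p5))) ^ (p6 nand (p3 ^ p5)) = T ^ T = F
p1 nor p6 = F nor T = F
p2 nand p6 = F nand T = T
p4 nand (p2 nand p6) = T nand T = F
~(p4 nand (p2 nand p6)) = ~F = T
~~(p4 nand (p2 nand p6)) = ~T = F
(p1 nor p6) nor ~~(p4 nand (p2 nand p6)) = F nor F = T
((((p4 <-> (p4 nand p6)) <-> p3) <-> ((p4 nor (p4 nand p1)) ^ ((p5 ^ p1) ^ p5))) ^ (p6 nand (p3 ^ p5))) nand ((p1 nor p6) nor ~~(p4 nand (p2 nand p6))) = F nand T = T

T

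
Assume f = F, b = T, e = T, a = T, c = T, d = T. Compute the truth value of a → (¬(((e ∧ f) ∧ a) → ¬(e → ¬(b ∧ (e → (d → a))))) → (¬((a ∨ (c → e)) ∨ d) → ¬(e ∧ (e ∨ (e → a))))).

e ∧ f = T ∧ F = F
(e ∧ f) ∧ a = F ∧ T = F
d → a = T → T = T
e → (d → a) = T → T = T
b ∧ (e → (d → a)) = T ∧ T = T
¬(b ∧ (e → (d → a))) = ¬T = F
e → ¬(b ∧ (e → (d → a))) = T → F = F
¬(e → ¬(b ∧ (e → (d → a)))) = ¬F = T
((e ∧ f) ∧ a) → ¬(e → ¬(b ∧ (e → (d → a)))) = F → T = T
¬(((e ∧ f) ∧ a) → ¬(e → ¬(b ∧ (e → (d → a))))) = ¬T = F
c → e = T → T = T
a ∨ (c → e) = T ∨ T = T
(a ∨ (c → e)) ∨ d = T ∨ T = T
¬((a ∨ (c → e)) ∨ d) = ¬T = F
e → a = T → T = T
e ∨ (e → a) = T ∨ T = T
e ∧ (e ∨ (e → a)) = T ∧ T = T
¬(e ∧ (e ∨ (e → a))) = ¬T = F
¬((a ∨ (c → e)) ∨ d) → ¬(e ∧ (e ∨ (e → a))) = F → F = T
¬(((e ∧ f) ∧ a) → ¬(e → ¬(b ∧ (e → (d → a))))) → (¬((a ∨ (c → e)) ∨ d) → ¬(e ∧ (e ∨ (e → a)))) = F → T = T
a → (¬(((e ∧ f) ∧ a) → ¬(e → ¬(b ∧ (e → (d → a))))) → (¬((a ∨ (c → e)) ∨ d) → ¬(e ∧ (e ∨ (e → a))))) = T → T = T

T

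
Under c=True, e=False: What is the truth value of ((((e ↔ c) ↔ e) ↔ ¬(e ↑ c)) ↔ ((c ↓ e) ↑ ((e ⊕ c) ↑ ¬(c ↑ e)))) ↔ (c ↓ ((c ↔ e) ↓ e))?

True

e ↔ c = False ↔ True = False
(e ↔ c) ↔ e = False ↔ False = True
e ↑ c = False ↑ True = True
¬(e ↑ c) = ¬True = False
((e ↔ c) ↔ e) ↔ ¬(e ↑ c) = True ↔ False = False
c ↓ e = True ↓ False = False
e ⊕ c = False ⊕ True = True
c ↑ e = True ↑ False = True
¬(c ↑ e) = ¬True = False
(e ⊕ c) ↑ ¬(c ↑ e) = True ↑ False = True
(c ↓ e) ↑ ((e ⊕ c) ↑ ¬(c ↑ e)) = False ↑ True = True
(((e ↔ c) ↔ e) ↔ ¬(e ↑ c)) ↔ ((c ↓ e) ↑ ((e ⊕ c) ↑ ¬(c ↑ e))) = False ↔ True = False
c ↔ e = True ↔ False = False
(c ↔ e) ↓ e = False ↓ False = True
c ↓ ((c ↔ e) ↓ e) = True ↓ True = False
((((e ↔ c) ↔ e) ↔ ¬(e ↑ c)) ↔ ((c ↓ e) ↑ ((e ⊕ c) ↑ ¬(c ↑ e)))) ↔ (c ↓ ((c ↔ e) ↓ e)) = False ↔ False = True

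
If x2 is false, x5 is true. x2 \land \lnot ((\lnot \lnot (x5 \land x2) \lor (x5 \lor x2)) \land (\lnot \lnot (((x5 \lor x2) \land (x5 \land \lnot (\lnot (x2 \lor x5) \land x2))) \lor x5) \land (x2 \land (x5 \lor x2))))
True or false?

\text{False}

Substituting x2=\text{False}, x5=\text{True}:
x5 \land x2 = \text{True} \land \text{False} = \text{False}
\lnot (x5 \land x2) = \lnot \text{False} = \text{True}
\lnot \lnot (x5 \land x2) = \lnot \text{True} = \text{False}
x5 \lor x2 = \text{True} \lor \text{False} = \text{True}
\lnot \lnot (x5 \land x2) \lor (x5 \lor x2) = \text{False} \lor \text{True} = \text{True}
x5 \lor x2 = \text{True} \lor \text{False} = \text{True}
x2 \lor x5 = \text{False} \lor \text{True} = \text{True}
\lnot (x2 \lor x5) = \lnot \text{True} = \text{False}
\lnot (x2 \lor x5) \land x2 = \text{False} \land \text{False} = \text{False}
\lnot (\lnot (x2 \lor x5) \land x2) = \lnot \text{False} = \text{True}
x5 \land \lnot (\lnot (x2 \lor x5) \land x2) = \text{True} \land \text{True} = \text{True}
(x5 \lor x2) \land (x5 \land \lnot (\lnot (x2 \lor x5) \land x2)) = \text{True} \land \text{True} = \text{True}
((x5 \lor x2) \land (x5 \land \lnot (\lnot (x2 \lor x5) \land x2))) \lor x5 = \text{True} \lor \text{True} = \text{True}
\lnot (((x5 \lor x2) \land (x5 \land \lnot (\lnot (x2 \lor x5) \land x2))) \lor x5) = \lnot \text{True} = \text{False}
\lnot \lnot (((x5 \lor x2) \land (x5 \land \lnot (\lnot (x2 \lor x5) \land x2))) \lor x5) = \lnot \text{False} = \text{True}
x5 \lor x2 = \text{True} \lor \text{False} = \text{True}
x2 \land (x5 \lor x2) = \text{False} \land \text{True} = \text{False}
\lnot \lnot (((x5 \lor x2) \land (x5 \land \lnot (\lnot (x2 \lor x5) \land x2))) \lor x5) \land (x2 \land (x5 \lor x2)) = \text{True} \land \text{False} = \text{False}
(\lnot \lnot (x5 \land x2) \lor (x5 \lor x2)) \land (\lnot \lnot (((x5 \lor x2) \land (x5 \land \lnot (\lnot (x2 \lor x5) \land x2))) \lor x5) \land (x2 \land (x5 \lor x2))) = \text{True} \land \text{False} = \text{False}
\lnot ((\lnot \lnot (x5 \land x2) \lor (x5 \lor x2)) \land (\lnot \lnot (((x5 \lor x2) \land (x5 \land \lnot (\lnot (x2 \lor x5) \land x2))) \lor x5) \land (x2 \land (x5 \lor x2)))) = \lnot \text{False} = \text{True}
x2 \land \lnot ((\lnot \lnot (x5 \land x2) \lor (x5 \lor x2)) \land (\lnot \lnot (((x5 \lor x2) \land (x5 \land \lnot (\lnot (x2 \lor x5) \land x2))) \lor x5) \land (x2 \land (x5 \lor x2)))) = \text{False} \land \text{True} = \text{False}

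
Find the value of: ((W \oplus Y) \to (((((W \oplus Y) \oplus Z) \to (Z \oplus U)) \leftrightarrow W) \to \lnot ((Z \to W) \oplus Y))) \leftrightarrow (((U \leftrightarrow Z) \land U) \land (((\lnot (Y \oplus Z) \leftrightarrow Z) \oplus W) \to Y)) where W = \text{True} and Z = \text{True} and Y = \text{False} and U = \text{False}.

\text{True}

W \oplus Y = \text{True} \oplus \text{False} = \text{True}
W \oplus Y = \text{True} \oplus \text{False} = \text{True}
(W \oplus Y) \oplus Z = \text{True} \oplus \text{True} = \text{False}
Z \oplus U = \text{True} \oplus \text{False} = \text{True}
((W \oplus Y) \oplus Z) \to (Z \oplus U) = \text{False} \to \text{True} = \text{True}
(((W \oplus Y) \oplus Z) \to (Z \oplus U)) \leftrightarrow W = \text{True} \leftrightarrow \text{True} = \text{True}
Z \to W = \text{True} \to \text{True} = \text{True}
(Z \to W) \oplus Y = \text{True} \oplus \text{False} = \text{True}
\lnot ((Z \to W) \oplus Y) = \lnot \text{True} = \text{False}
((((W \oplus Y) \oplus Z) \to (Z \oplus U)) \leftrightarrow W) \to \lnot ((Z \to W) \oplus Y) = \text{True} \to \text{False} = \text{False}
(W \oplus Y) \to (((((W \oplus Y) \oplus Z) \to (Z \oplus U)) \leftrightarrow W) \to \lnot ((Z \to W) \oplus Y)) = \text{True} \to \text{False} = \text{False}
U \leftrightarrow Z = \text{False} \leftrightarrow \text{True} = \text{False}
(U \leftrightarrow Z) \land U = \text{False} \land \text{False} = \text{False}
Y \oplus Z = \text{False} \oplus \text{True} = \text{True}
\lnot (Y \oplus Z) = \lnot \text{True} = \text{False}
\lnot (Y \oplus Z) \leftrightarrow Z = \text{False} \leftrightarrow \text{True} = \text{False}
(\lnot (Y \oplus Z) \leftrightarrow Z) \oplus W = \text{False} \oplus \text{True} = \text{True}
((\lnot (Y \oplus Z) \leftrightarrow Z) \oplus W) \to Y = \text{True} \to \text{False} = \text{False}
((U \leftrightarrow Z) \land U) \land (((\lnot (Y \oplus Z) \leftrightarrow Z) \oplus W) \to Y) = \text{False} \land \text{False} = \text{False}
((W \oplus Y) \to (((((W \oplus Y) \oplus Z) \to (Z \oplus U)) \leftrightarrow W) \to \lnot ((Z \to W) \oplus Y))) \leftrightarrow (((U \leftrightarrow Z) \land U) \land (((\lnot (Y \oplus Z) \leftrightarrow Z) \oplus W) \to Y)) = \text{False} \leftrightarrow \text{False} = \text{True}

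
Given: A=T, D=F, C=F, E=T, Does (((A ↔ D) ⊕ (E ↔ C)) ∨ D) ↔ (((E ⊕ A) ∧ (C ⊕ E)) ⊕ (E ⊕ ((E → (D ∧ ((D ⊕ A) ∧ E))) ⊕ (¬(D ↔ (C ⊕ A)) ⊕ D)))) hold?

T

A ↔ D = T ↔ F = F
E ↔ C = T ↔ F = F
(A ↔ D) ⊕ (E ↔ C) = F ⊕ F = F
((A ↔ D) ⊕ (E ↔ C)) ∨ D = F ∨ F = F
E ⊕ A = T ⊕ T = F
C ⊕ E = F ⊕ T = T
(E ⊕ A) ∧ (C ⊕ E) = F ∧ T = F
D ⊕ A = F ⊕ T = T
(D ⊕ A) ∧ E = T ∧ T = T
D ∧ ((D ⊕ A) ∧ E) = F ∧ T = F
E → (D ∧ ((D ⊕ A) ∧ E)) = T → F = F
C ⊕ A = F ⊕ T = T
D ↔ (C ⊕ A) = F ↔ T = F
¬(D ↔ (C ⊕ A)) = ¬F = T
¬(D ↔ (C ⊕ A)) ⊕ D = T ⊕ F = T
(E → (D ∧ ((D ⊕ A) ∧ E))) ⊕ (¬(D ↔ (C ⊕ A)) ⊕ D) = F ⊕ T = T
E ⊕ ((E → (D ∧ ((D ⊕ A) ∧ E))) ⊕ (¬(D ↔ (C ⊕ A)) ⊕ D)) = T ⊕ T = F
((E ⊕ A) ∧ (C ⊕ E)) ⊕ (E ⊕ ((E → (D ∧ ((D ⊕ A) ∧ E))) ⊕ (¬(D ↔ (C ⊕ A)) ⊕ D))) = F ⊕ F = F
(((A ↔ D) ⊕ (E ↔ C)) ∨ D) ↔ (((E ⊕ A) ∧ (C ⊕ E)) ⊕ (E ⊕ ((E → (D ∧ ((D ⊕ A) ∧ E))) ⊕ (¬(D ↔ (C ⊕ A)) ⊕ D)))) = F ↔ F = T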